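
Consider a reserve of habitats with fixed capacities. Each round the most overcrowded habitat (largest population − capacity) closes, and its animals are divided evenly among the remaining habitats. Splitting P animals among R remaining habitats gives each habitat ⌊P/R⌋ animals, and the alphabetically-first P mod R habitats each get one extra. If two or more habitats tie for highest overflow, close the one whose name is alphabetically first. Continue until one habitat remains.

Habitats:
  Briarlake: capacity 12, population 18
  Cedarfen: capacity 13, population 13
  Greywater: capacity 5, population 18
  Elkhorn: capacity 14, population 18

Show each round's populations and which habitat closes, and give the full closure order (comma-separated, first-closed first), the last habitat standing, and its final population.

Closure order: Greywater, Briarlake, Elkhorn
Last habitat: Cedarfen with 67 animals

Round 1: Briarlake=18 Cedarfen=13 Elkhorn=18 Greywater=18 → close Greywater (overflow 13)
  18÷3 = 6 each, +1 to first 0
Round 2: Briarlake=24 Cedarfen=19 Elkhorn=24 → close Briarlake (overflow 12)
  24÷2 = 12 each, +1 to first 0
Round 3: Cedarfen=31 Elkhorn=36 → close Elkhorn (overflow 22)
  36÷1 = 36 each, +1 to first 0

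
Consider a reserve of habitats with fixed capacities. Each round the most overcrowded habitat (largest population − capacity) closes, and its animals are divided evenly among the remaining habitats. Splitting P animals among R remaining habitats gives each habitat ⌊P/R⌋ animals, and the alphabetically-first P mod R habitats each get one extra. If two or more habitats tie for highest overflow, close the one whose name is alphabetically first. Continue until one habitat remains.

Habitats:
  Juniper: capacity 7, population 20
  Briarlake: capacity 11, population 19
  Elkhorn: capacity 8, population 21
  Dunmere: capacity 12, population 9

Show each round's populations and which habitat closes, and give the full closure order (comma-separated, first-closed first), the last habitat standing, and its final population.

Closure order: Elkhorn, Juniper, Briarlake
Last habitat: Dunmere with 69 animals

Round 1: Briarlake=19 Dunmere=9 Elkhorn=21 Juniper=20 → close Elkhorn (overflow 13)
  21÷3 = 7 each, +1 to first 0
Round 2: Briarlake=26 Dunmere=16 Juniper=27 → close Juniper (overflow 20)
  27÷2 = 13 each, +1 to first 1
Round 3: Briarlake=40 Dunmere=29 → close Briarlake (overflow 29)
  40÷1 = 40 each, +1 to first 0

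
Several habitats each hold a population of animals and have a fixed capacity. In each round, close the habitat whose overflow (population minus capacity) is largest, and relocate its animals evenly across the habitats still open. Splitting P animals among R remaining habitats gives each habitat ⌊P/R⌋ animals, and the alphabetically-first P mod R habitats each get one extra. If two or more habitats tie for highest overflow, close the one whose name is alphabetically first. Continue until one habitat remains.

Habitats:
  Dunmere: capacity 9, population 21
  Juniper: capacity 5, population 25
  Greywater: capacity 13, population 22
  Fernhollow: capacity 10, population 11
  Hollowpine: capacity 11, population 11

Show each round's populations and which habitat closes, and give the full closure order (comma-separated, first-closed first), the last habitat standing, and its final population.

Closure order: Juniper, Dunmere, Greywater, Fernhollow
Last habitat: Hollowpine with 90 animals

Round 1: Dunmere=21 Fernhollow=11 Greywater=22 Hollowpine=11 Juniper=25 → close Juniper (overflow 20)
  25÷4 = 6 each, +1 to first 1
Round 2: Dunmere=28 Fernhollow=17 Greywater=28 Hollowpine=17 → close Dunmere (overflow 19)
  28÷3 = 9 each, +1 to first 1
Round 3: Fernhollow=27 Greywater=37 Hollowpine=26 → close Greywater (overflow 24)
  37÷2 = 18 each, +1 to first 1
Round 4: Fernhollow=46 Hollowpine=44 → close Fernhollow (overflow 36)
  46÷1 = 46 each, +1 to first 0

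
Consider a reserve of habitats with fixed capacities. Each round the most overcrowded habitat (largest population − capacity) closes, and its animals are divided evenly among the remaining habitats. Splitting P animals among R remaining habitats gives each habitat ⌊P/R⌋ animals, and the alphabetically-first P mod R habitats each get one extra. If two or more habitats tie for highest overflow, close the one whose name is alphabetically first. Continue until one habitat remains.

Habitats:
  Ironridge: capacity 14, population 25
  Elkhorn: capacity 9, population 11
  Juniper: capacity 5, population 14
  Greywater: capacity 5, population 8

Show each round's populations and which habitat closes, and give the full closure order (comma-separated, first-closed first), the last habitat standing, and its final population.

Closure order: Ironridge, Juniper, Elkhorn
Last habitat: Greywater with 58 animals

Round 1: Elkhorn=11 Greywater=8 Ironridge=25 Juniper=14 → close Ironridge (overflow 11)
  25÷3 = 8 each, +1 to first 1
Round 2: Elkhorn=20 Greywater=16 Juniper=22 → close Juniper (overflow 17)
  22÷2 = 11 each, +1 to first 0
Round 3: Elkhorn=31 Greywater=27 → close Elkhorn (overflow 22)
  31÷1 = 31 each, +1 to first 0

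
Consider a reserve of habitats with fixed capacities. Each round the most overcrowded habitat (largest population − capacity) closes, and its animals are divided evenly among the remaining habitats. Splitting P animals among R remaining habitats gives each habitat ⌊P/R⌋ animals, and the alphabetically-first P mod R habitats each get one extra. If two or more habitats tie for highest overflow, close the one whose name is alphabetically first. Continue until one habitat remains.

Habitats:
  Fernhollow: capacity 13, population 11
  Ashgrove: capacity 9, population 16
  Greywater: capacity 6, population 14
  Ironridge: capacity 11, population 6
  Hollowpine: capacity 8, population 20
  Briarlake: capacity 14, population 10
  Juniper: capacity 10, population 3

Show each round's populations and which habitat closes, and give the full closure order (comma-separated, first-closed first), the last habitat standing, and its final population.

Round 1: Ashgrove=16 Briarlake=10 Fernhollow=11 Greywater=14 Hollowpine=20 Ironridge=6 Juniper=3 → close Hollowpine (overflow 12)
  20÷6 = 3 each, +1 to first 2
Round 2: Ashgrove=20 Briarlake=14 Fernhollow=14 Greywater=17 Ironridge=9 Juniper=6 → close Ashgrove (overflow 11)
  20÷5 = 4 each, +1 to first 0
Round 3: Briarlake=18 Fernhollow=18 Greywater=21 Ironridge=13 Juniper=10 → close Greywater (overflow 15)
  21÷4 = 5 each, +1 to first 1
Round 4: Briarlake=24 Fernhollow=23 Ironridge=18 Juniper=15 → close Briarlake (overflow 10)
  24÷3 = 8 each, +1 to first 0
Round 5: Fernhollow=31 Ironridge=26 Juniper=23 → close Fernhollow (overflow 18)
  31÷2 = 15 each, +1 to first 1
Round 6: Ironridge=42 Juniper=38 → close Ironridge (overflow 31)
  42÷1 = 42 each, +1 to first 0

Closure order: Hollowpine, Ashgrove, Greywater, Briarlake, Fernhollow, Ironridge
Last habitat: Juniper with 80 animals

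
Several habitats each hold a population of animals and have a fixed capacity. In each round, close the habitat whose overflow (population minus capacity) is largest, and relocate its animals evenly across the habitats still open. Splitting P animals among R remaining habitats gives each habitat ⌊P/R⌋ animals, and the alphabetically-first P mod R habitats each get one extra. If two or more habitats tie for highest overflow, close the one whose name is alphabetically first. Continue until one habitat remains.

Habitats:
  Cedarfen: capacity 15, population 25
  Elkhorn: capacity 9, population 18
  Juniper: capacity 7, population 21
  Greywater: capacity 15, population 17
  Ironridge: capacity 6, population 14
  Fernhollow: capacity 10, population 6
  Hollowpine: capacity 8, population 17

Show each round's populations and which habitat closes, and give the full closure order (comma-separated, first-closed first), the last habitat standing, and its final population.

Round 1: Cedarfen=25 Elkhorn=18 Fernhollow=6 Greywater=17 Hollowpine=17 Ironridge=14 Juniper=21 → close Juniper (overflow 14)
  21÷6 = 3 each, +1 to first 3
Round 2: Cedarfen=29 Elkhorn=22 Fernhollow=10 Greywater=20 Hollowpine=20 Ironridge=17 → close Cedarfen (overflow 14)
  29÷5 = 5 each, +1 to first 4
Round 3: Elkhorn=28 Fernhollow=16 Greywater=26 Hollowpine=26 Ironridge=22 → close Elkhorn (overflow 19)
  28÷4 = 7 each, +1 to first 0
Round 4: Fernhollow=23 Greywater=33 Hollowpine=33 Ironridge=29 → close Hollowpine (overflow 25)
  33÷3 = 11 each, +1 to first 0
Round 5: Fernhollow=34 Greywater=44 Ironridge=40 → close Ironridge (overflow 34)
  40÷2 = 20 each, +1 to first 0
Round 6: Fernhollow=54 Greywater=64 → close Greywater (overflow 49)
  64÷1 = 64 each, +1 to first 0

Closure order: Juniper, Cedarfen, Elkhorn, Hollowpine, Ironridge, Greywater
Last habitat: Fernhollow with 118 animals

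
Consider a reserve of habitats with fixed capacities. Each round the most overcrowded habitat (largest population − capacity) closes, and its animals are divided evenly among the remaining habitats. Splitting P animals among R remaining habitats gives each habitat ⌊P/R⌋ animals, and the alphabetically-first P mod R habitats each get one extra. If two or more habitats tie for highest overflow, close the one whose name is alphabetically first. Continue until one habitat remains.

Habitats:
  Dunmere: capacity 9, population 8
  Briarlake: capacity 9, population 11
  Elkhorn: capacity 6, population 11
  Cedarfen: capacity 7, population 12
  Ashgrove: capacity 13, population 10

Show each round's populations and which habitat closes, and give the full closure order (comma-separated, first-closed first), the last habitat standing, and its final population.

Round 1: Ashgrove=10 Briarlake=11 Cedarfen=12 Dunmere=8 Elkhorn=11 → close Cedarfen (overflow 5)
  12÷4 = 3 each, +1 to first 0
Round 2: Ashgrove=13 Briarlake=14 Dunmere=11 Elkhorn=14 → close Elkhorn (overflow 8)
  14÷3 = 4 each, +1 to first 2
Round 3: Ashgrove=18 Briarlake=19 Dunmere=15 → close Briarlake (overflow 10)
  19÷2 = 9 each, +1 to first 1
Round 4: Ashgrove=28 Dunmere=24 → close Ashgrove (overflow 15)
  28÷1 = 28 each, +1 to first 0

Closure order: Cedarfen, Elkhorn, Briarlake, Ashgrove
Last habitat: Dunmere with 52 animals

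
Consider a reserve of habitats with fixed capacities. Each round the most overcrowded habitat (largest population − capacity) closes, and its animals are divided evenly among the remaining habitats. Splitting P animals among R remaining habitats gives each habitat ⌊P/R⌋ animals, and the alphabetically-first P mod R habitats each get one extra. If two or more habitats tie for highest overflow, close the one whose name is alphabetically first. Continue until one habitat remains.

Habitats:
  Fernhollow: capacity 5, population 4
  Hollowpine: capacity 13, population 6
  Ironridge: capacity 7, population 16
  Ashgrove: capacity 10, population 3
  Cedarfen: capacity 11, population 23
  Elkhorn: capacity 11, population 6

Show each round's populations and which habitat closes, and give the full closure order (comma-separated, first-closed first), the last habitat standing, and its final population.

Round 1: Ashgrove=3 Cedarfen=23 Elkhorn=6 Fernhollow=4 Hollowpine=6 Ironridge=16 → close Cedarfen (overflow 12)
  23÷5 = 4 each, +1 to first 3
Round 2: Ashgrove=8 Elkhorn=11 Fernhollow=9 Hollowpine=10 Ironridge=20 → close Ironridge (overflow 13)
  20÷4 = 5 each, +1 to first 0
Round 3: Ashgrove=13 Elkhorn=16 Fernhollow=14 Hollowpine=15 → close Fernhollow (overflow 9)
  14÷3 = 4 each, +1 to first 2
Round 4: Ashgrove=18 Elkhorn=21 Hollowpine=19 → close Elkhorn (overflow 10)
  21÷2 = 10 each, +1 to first 1
Round 5: Ashgrove=29 Hollowpine=29 → close Ashgrove (overflow 19)
  29÷1 = 29 each, +1 to first 0

Closure order: Cedarfen, Ironridge, Fernhollow, Elkhorn, Ashgrove
Last habitat: Hollowpine with 58 animals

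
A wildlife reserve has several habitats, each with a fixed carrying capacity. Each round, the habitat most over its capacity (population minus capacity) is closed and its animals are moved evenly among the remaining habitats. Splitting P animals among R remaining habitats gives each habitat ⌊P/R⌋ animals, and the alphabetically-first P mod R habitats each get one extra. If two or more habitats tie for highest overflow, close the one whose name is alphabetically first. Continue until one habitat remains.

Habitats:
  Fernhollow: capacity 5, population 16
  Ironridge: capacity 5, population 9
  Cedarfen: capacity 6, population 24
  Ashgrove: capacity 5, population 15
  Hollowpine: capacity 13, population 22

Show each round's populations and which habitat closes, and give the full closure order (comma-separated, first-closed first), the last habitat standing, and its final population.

Round 1: Ashgrove=15 Cedarfen=24 Fernhollow=16 Hollowpine=22 Ironridge=9 → close Cedarfen (overflow 18)
  24÷4 = 6 each, +1 to first 0
Round 2: Ashgrove=21 Fernhollow=22 Hollowpine=28 Ironridge=15 → close Fernhollow (overflow 17)
  22÷3 = 7 each, +1 to first 1
Round 3: Ashgrove=29 Hollowpine=35 Ironridge=22 → close Ashgrove (overflow 24)
  29÷2 = 14 each, +1 to first 1
Round 4: Hollowpine=50 Ironridge=36 → close Hollowpine (overflow 37)
  50÷1 = 50 each, +1 to first 0

Closure order: Cedarfen, Fernhollow, Ashgrove, Hollowpine
Last habitat: Ironridge with 86 animals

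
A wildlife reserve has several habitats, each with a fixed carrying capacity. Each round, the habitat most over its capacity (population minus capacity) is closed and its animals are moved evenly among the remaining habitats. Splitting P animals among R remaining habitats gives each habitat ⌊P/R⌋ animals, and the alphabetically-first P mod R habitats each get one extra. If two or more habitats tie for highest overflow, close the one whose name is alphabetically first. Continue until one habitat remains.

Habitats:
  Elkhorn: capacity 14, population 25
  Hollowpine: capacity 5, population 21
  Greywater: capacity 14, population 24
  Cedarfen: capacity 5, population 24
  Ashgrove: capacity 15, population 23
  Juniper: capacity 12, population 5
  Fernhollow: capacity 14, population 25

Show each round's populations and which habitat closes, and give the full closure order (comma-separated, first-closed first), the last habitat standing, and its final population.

Closure order: Cedarfen, Hollowpine, Elkhorn, Fernhollow, Ashgrove, Greywater
Last habitat: Juniper with 147 animals

Round 1: Ashgrove=23 Cedarfen=24 Elkhorn=25 Fernhollow=25 Greywater=24 Hollowpine=21 Juniper=5 → close Cedarfen (overflow 19)
  24÷6 = 4 each, +1 to first 0
Round 2: Ashgrove=27 Elkhorn=29 Fernhollow=29 Greywater=28 Hollowpine=25 Juniper=9 → close Hollowpine (overflow 20)
  25÷5 = 5 each, +1 to first 0
Round 3: Ashgrove=32 Elkhorn=34 Fernhollow=34 Greywater=33 Juniper=14 → close Elkhorn (overflow 20)
  34÷4 = 8 each, +1 to first 2
Round 4: Ashgrove=41 Fernhollow=43 Greywater=41 Juniper=22 → close Fernhollow (overflow 29)
  43÷3 = 14 each, +1 to first 1
Round 5: Ashgrove=56 Greywater=55 Juniper=36 → close Ashgrove (overflow 41)
  56÷2 = 28 each, +1 to first 0
Round 6: Greywater=83 Juniper=64 → close Greywater (overflow 69)
  83÷1 = 83 each, +1 to first 0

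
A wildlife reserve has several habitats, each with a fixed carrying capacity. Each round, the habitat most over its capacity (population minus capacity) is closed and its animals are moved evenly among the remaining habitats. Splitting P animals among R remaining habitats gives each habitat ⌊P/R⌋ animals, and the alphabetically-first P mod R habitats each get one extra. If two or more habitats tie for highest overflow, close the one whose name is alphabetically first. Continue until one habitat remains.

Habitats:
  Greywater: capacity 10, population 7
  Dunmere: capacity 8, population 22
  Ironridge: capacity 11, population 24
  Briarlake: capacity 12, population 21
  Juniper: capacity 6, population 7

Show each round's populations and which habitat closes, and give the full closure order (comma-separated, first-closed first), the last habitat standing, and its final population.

Round 1: Briarlake=21 Dunmere=22 Greywater=7 Ironridge=24 Juniper=7 → close Dunmere (overflow 14)
  22÷4 = 5 each, +1 to first 2
Round 2: Briarlake=27 Greywater=13 Ironridge=29 Juniper=12 → close Ironridge (overflow 18)
  29÷3 = 9 each, +1 to first 2
Round 3: Briarlake=37 Greywater=23 Juniper=21 → close Briarlake (overflow 25)
  37÷2 = 18 each, +1 to first 1
Round 4: Greywater=42 Juniper=39 → close Juniper (overflow 33)
  39÷1 = 39 each, +1 to first 0

Closure order: Dunmere, Ironridge, Briarlake, Juniper
Last habitat: Greywater with 81 animals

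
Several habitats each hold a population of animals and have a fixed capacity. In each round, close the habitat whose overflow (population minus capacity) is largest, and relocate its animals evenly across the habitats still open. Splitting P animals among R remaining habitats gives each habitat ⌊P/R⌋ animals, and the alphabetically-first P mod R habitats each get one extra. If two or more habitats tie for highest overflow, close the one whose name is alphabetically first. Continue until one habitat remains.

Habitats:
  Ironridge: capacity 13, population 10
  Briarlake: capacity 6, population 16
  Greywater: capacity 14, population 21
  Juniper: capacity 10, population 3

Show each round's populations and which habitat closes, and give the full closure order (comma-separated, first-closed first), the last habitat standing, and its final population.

Round 1: Briarlake=16 Greywater=21 Ironridge=10 Juniper=3 → close Briarlake (overflow 10)
  16÷3 = 5 each, +1 to first 1
Round 2: Greywater=27 Ironridge=15 Juniper=8 → close Greywater (overflow 13)
  27÷2 = 13 each, +1 to first 1
Round 3: Ironridge=29 Juniper=21 → close Ironridge (overflow 16)
  29÷1 = 29 each, +1 to first 0

Closure order: Briarlake, Greywater, Ironridge
Last habitat: Juniper with 50 animals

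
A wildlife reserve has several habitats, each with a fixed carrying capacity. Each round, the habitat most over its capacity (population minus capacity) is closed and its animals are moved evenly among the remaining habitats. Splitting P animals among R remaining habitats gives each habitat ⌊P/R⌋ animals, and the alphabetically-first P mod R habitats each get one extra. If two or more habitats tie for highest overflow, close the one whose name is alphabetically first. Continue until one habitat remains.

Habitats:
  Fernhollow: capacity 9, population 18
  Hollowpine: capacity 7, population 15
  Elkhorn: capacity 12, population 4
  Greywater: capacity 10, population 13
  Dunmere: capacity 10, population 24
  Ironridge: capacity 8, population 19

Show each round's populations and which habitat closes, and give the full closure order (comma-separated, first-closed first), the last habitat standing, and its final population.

Closure order: Dunmere, Ironridge, Fernhollow, Hollowpine, Greywater
Last habitat: Elkhorn with 93 animals

Round 1: Dunmere=24 Elkhorn=4 Fernhollow=18 Greywater=13 Hollowpine=15 Ironridge=19 → close Dunmere (overflow 14)
  24÷5 = 4 each, +1 to first 4
Round 2: Elkhorn=9 Fernhollow=23 Greywater=18 Hollowpine=20 Ironridge=23 → close Ironridge (overflow 15)
  23÷4 = 5 each, +1 to first 3
Round 3: Elkhorn=15 Fernhollow=29 Greywater=24 Hollowpine=25 → close Fernhollow (overflow 20)
  29÷3 = 9 each, +1 to first 2
Round 4: Elkhorn=25 Greywater=34 Hollowpine=34 → close Hollowpine (overflow 27)
  34÷2 = 17 each, +1 to first 0
Round 5: Elkhorn=42 Greywater=51 → close Greywater (overflow 41)
  51÷1 = 51 each, +1 to first 0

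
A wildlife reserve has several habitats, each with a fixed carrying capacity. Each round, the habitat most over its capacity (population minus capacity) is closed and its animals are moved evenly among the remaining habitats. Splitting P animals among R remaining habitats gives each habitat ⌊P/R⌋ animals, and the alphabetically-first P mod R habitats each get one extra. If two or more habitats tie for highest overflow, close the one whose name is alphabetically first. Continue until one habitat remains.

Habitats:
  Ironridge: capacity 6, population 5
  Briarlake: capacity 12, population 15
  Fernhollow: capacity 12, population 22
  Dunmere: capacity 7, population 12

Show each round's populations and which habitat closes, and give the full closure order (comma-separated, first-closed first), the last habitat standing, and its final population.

Round 1: Briarlake=15 Dunmere=12 Fernhollow=22 Ironridge=5 → close Fernhollow (overflow 10)
  22÷3 = 7 each, +1 to first 1
Round 2: Briarlake=23 Dunmere=19 Ironridge=12 → close Dunmere (overflow 12)
  19÷2 = 9 each, +1 to first 1
Round 3: Briarlake=33 Ironridge=21 → close Briarlake (overflow 21)
  33÷1 = 33 each, +1 to first 0

Closure order: Fernhollow, Dunmere, Briarlake
Last habitat: Ironridge with 54 animals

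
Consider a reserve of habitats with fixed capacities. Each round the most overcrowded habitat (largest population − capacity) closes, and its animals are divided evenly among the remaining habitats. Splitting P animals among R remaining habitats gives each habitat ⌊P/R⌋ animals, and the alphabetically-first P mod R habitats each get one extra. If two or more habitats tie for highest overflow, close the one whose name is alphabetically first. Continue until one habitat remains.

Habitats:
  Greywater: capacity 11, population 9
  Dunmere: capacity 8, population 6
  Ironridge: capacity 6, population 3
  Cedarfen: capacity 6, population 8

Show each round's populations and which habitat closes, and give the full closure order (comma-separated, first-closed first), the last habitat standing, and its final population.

Round 1: Cedarfen=8 Dunmere=6 Greywater=9 Ironridge=3 → close Cedarfen (overflow 2)
  8÷3 = 2 each, +1 to first 2
Round 2: Dunmere=9 Greywater=12 Ironridge=5 → close Dunmere (overflow 1)
  9÷2 = 4 each, +1 to first 1
Round 3: Greywater=17 Ironridge=9 → close Greywater (overflow 6)
  17÷1 = 17 each, +1 to first 0

Closure order: Cedarfen, Dunmere, Greywater
Last habitat: Ironridge with 26 animals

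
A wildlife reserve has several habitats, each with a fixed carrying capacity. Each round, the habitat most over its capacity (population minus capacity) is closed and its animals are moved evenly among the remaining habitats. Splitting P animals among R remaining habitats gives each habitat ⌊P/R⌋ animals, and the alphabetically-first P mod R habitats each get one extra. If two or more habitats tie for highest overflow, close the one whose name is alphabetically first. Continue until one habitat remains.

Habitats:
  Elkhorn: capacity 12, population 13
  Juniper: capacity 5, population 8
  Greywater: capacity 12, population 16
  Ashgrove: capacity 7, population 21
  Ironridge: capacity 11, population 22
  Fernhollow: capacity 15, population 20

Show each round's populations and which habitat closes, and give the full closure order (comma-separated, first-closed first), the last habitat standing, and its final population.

Closure order: Ashgrove, Ironridge, Fernhollow, Elkhorn, Greywater
Last habitat: Juniper with 100 animals

Round 1: Ashgrove=21 Elkhorn=13 Fernhollow=20 Greywater=16 Ironridge=22 Juniper=8 → close Ashgrove (overflow 14)
  21÷5 = 4 each, +1 to first 1
Round 2: Elkhorn=18 Fernhollow=24 Greywater=20 Ironridge=26 Juniper=12 → close Ironridge (overflow 15)
  26÷4 = 6 each, +1 to first 2
Round 3: Elkhorn=25 Fernhollow=31 Greywater=26 Juniper=18 → close Fernhollow (overflow 16)
  31÷3 = 10 each, +1 to first 1
Round 4: Elkhorn=36 Greywater=36 Juniper=28 → close Elkhorn (overflow 24)
  36÷2 = 18 each, +1 to first 0
Round 5: Greywater=54 Juniper=46 → close Greywater (overflow 42)
  54÷1 = 54 each, +1 to first 0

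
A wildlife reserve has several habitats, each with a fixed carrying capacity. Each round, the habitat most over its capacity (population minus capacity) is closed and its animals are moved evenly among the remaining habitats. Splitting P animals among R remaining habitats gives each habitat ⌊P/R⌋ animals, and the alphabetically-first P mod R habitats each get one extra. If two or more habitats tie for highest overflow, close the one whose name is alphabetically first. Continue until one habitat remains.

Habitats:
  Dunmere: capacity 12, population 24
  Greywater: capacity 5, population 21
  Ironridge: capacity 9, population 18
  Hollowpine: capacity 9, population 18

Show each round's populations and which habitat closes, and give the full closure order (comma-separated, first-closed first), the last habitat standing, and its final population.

Closure order: Greywater, Dunmere, Hollowpine
Last habitat: Ironridge with 81 animals

Round 1: Dunmere=24 Greywater=21 Hollowpine=18 Ironridge=18 → close Greywater (overflow 16)
  21÷3 = 7 each, +1 to first 0
Round 2: Dunmere=31 Hollowpine=25 Ironridge=25 → close Dunmere (overflow 19)
  31÷2 = 15 each, +1 to first 1
Round 3: Hollowpine=41 Ironridge=40 → close Hollowpine (overflow 32)
  41÷1 = 41 each, +1 to first 0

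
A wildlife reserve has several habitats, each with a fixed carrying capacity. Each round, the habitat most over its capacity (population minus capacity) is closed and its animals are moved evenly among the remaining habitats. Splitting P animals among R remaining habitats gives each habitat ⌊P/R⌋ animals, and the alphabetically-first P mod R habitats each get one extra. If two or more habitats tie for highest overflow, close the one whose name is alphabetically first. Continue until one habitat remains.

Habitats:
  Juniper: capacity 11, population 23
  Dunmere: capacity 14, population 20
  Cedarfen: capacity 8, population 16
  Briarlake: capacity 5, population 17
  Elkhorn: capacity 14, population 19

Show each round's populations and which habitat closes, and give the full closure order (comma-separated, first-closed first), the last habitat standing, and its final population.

Round 1: Briarlake=17 Cedarfen=16 Dunmere=20 Elkhorn=19 Juniper=23 → close Briarlake (overflow 12)
  17÷4 = 4 each, +1 to first 1
Round 2: Cedarfen=21 Dunmere=24 Elkhorn=23 Juniper=27 → close Juniper (overflow 16)
  27÷3 = 9 each, +1 to first 0
Round 3: Cedarfen=30 Dunmere=33 Elkhorn=32 → close Cedarfen (overflow 22)
  30÷2 = 15 each, +1 to first 0
Round 4: Dunmere=48 Elkhorn=47 → close Dunmere (overflow 34)
  48÷1 = 48 each, +1 to first 0

Closure order: Briarlake, Juniper, Cedarfen, Dunmere
Last habitat: Elkhorn with 95 animals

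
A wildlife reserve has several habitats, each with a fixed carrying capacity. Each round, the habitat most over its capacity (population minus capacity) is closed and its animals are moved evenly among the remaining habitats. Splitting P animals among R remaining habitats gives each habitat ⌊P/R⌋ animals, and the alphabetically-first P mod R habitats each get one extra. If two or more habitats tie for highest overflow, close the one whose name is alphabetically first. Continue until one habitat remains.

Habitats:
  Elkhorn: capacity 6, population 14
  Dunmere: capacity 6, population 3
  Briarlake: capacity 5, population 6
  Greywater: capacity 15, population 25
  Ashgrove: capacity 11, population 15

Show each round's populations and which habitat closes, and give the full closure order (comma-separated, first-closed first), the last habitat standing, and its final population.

Closure order: Greywater, Elkhorn, Ashgrove, Briarlake
Last habitat: Dunmere with 63 animals

Round 1: Ashgrove=15 Briarlake=6 Dunmere=3 Elkhorn=14 Greywater=25 → close Greywater (overflow 10)
  25÷4 = 6 each, +1 to first 1
Round 2: Ashgrove=22 Briarlake=12 Dunmere=9 Elkhorn=20 → close Elkhorn (overflow 14)
  20÷3 = 6 each, +1 to first 2
Round 3: Ashgrove=29 Briarlake=19 Dunmere=15 → close Ashgrove (overflow 18)
  29÷2 = 14 each, +1 to first 1
Round 4: Briarlake=34 Dunmere=29 → close Briarlake (overflow 29)
  34÷1 = 34 each, +1 to first 0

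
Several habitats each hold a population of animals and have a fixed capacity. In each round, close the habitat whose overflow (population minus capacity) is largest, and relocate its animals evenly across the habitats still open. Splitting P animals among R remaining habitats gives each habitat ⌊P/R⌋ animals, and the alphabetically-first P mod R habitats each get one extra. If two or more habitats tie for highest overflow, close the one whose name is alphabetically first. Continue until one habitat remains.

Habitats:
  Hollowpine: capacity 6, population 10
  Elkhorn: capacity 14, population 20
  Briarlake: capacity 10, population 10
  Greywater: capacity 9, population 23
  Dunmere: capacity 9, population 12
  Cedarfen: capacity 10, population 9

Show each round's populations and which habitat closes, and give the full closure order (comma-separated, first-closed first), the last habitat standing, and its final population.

Round 1: Briarlake=10 Cedarfen=9 Dunmere=12 Elkhorn=20 Greywater=23 Hollowpine=10 → close Greywater (overflow 14)
  23÷5 = 4 each, +1 to first 3
Round 2: Briarlake=15 Cedarfen=14 Dunmere=17 Elkhorn=24 Hollowpine=14 → close Elkhorn (overflow 10)
  24÷4 = 6 each, +1 to first 0
Round 3: Briarlake=21 Cedarfen=20 Dunmere=23 Hollowpine=20 → close Dunmere (overflow 14)
  23÷3 = 7 each, +1 to first 2
Round 4: Briarlake=29 Cedarfen=28 Hollowpine=27 → close Hollowpine (overflow 21)
  27÷2 = 13 each, +1 to first 1
Round 5: Briarlake=43 Cedarfen=41 → close Briarlake (overflow 33)
  43÷1 = 43 each, +1 to first 0

Closure order: Greywater, Elkhorn, Dunmere, Hollowpine, Briarlake
Last habitat: Cedarfen with 84 animals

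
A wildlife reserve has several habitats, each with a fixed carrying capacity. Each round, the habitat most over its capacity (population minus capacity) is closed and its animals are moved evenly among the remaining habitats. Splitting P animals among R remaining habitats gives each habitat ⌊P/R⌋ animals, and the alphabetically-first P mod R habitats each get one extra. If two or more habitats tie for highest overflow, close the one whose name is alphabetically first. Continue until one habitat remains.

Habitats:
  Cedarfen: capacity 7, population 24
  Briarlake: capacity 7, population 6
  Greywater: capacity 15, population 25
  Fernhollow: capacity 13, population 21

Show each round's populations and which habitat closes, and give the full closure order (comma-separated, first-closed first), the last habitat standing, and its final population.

Closure order: Cedarfen, Greywater, Fernhollow
Last habitat: Briarlake with 76 animals

Round 1: Briarlake=6 Cedarfen=24 Fernhollow=21 Greywater=25 → close Cedarfen (overflow 17)
  24÷3 = 8 each, +1 to first 0
Round 2: Briarlake=14 Fernhollow=29 Greywater=33 → close Greywater (overflow 18)
  33÷2 = 16 each, +1 to first 1
Round 3: Briarlake=31 Fernhollow=45 → close Fernhollow (overflow 32)
  45÷1 = 45 each, +1 to first 0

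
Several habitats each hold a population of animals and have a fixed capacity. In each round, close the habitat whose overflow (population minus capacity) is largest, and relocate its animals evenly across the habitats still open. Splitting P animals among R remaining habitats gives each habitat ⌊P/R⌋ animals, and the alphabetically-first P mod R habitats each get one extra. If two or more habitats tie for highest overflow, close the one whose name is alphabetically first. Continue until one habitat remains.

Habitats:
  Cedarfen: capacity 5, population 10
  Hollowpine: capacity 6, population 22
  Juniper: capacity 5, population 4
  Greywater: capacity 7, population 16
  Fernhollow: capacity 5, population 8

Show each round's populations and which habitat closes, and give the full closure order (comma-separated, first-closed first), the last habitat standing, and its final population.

Closure order: Hollowpine, Greywater, Cedarfen, Fernhollow
Last habitat: Juniper with 60 animals

Round 1: Cedarfen=10 Fernhollow=8 Greywater=16 Hollowpine=22 Juniper=4 → close Hollowpine (overflow 16)
  22÷4 = 5 each, +1 to first 2
Round 2: Cedarfen=16 Fernhollow=14 Greywater=21 Juniper=9 → close Greywater (overflow 14)
  21÷3 = 7 each, +1 to first 0
Round 3: Cedarfen=23 Fernhollow=21 Juniper=16 → close Cedarfen (overflow 18)
  23÷2 = 11 each, +1 to first 1
Round 4: Fernhollow=33 Juniper=27 → close Fernhollow (overflow 28)
  33÷1 = 33 each, +1 to first 0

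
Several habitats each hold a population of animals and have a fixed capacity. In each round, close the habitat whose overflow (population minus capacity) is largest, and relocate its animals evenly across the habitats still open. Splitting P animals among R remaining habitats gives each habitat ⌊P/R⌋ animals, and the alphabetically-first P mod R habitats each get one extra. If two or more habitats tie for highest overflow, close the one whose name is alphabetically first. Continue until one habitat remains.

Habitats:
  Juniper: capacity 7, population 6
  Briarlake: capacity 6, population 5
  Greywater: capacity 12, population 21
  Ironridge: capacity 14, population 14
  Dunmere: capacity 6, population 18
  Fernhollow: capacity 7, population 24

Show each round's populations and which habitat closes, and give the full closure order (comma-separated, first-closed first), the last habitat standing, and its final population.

Closure order: Fernhollow, Dunmere, Greywater, Ironridge, Briarlake
Last habitat: Juniper with 88 animals

Round 1: Briarlake=5 Dunmere=18 Fernhollow=24 Greywater=21 Ironridge=14 Juniper=6 → close Fernhollow (overflow 17)
  24÷5 = 4 each, +1 to first 4
Round 2: Briarlake=10 Dunmere=23 Greywater=26 Ironridge=19 Juniper=10 → close Dunmere (overflow 17)
  23÷4 = 5 each, +1 to first 3
Round 3: Briarlake=16 Greywater=32 Ironridge=25 Juniper=15 → close Greywater (overflow 20)
  32÷3 = 10 each, +1 to first 2
Round 4: Briarlake=27 Ironridge=36 Juniper=25 → close Ironridge (overflow 22)
  36÷2 = 18 each, +1 to first 0
Round 5: Briarlake=45 Juniper=43 → close Briarlake (overflow 39)
  45÷1 = 45 each, +1 to first 0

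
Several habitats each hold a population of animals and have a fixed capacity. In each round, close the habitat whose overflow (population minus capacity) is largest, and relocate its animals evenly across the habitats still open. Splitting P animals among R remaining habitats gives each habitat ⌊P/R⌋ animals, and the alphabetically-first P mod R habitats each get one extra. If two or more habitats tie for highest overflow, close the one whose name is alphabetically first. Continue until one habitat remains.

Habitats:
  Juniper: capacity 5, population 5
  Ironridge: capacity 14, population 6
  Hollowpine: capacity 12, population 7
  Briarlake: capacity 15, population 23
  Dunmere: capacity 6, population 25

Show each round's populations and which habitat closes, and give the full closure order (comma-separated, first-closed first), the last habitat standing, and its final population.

Round 1: Briarlake=23 Dunmere=25 Hollowpine=7 Ironridge=6 Juniper=5 → close Dunmere (overflow 19)
  25÷4 = 6 each, +1 to first 1
Round 2: Briarlake=30 Hollowpine=13 Ironridge=12 Juniper=11 → close Briarlake (overflow 15)
  30÷3 = 10 each, +1 to first 0
Round 3: Hollowpine=23 Ironridge=22 Juniper=21 → close Juniper (overflow 16)
  21÷2 = 10 each, +1 to first 1
Round 4: Hollowpine=34 Ironridge=32 → close Hollowpine (overflow 22)
  34÷1 = 34 each, +1 to first 0

Closure order: Dunmere, Briarlake, Juniper, Hollowpine
Last habitat: Ironridge with 66 animals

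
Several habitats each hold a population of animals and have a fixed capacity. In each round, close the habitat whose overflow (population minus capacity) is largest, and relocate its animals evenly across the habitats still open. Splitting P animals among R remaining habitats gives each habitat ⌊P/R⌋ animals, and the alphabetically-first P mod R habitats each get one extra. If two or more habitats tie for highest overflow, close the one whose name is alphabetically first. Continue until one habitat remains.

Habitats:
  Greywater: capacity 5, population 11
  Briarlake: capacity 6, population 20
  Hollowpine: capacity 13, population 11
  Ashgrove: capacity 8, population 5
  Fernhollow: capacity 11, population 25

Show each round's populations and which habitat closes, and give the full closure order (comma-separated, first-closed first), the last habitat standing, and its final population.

Closure order: Briarlake, Fernhollow, Greywater, Hollowpine
Last habitat: Ashgrove with 72 animals

Round 1: Ashgrove=5 Briarlake=20 Fernhollow=25 Greywater=11 Hollowpine=11 → close Briarlake (overflow 14)
  20÷4 = 5 each, +1 to first 0
Round 2: Ashgrove=10 Fernhollow=30 Greywater=16 Hollowpine=16 → close Fernhollow (overflow 19)
  30÷3 = 10 each, +1 to first 0
Round 3: Ashgrove=20 Greywater=26 Hollowpine=26 → close Greywater (overflow 21)
  26÷2 = 13 each, +1 to first 0
Round 4: Ashgrove=33 Hollowpine=39 → close Hollowpine (overflow 26)
  39÷1 = 39 each, +1 to first 0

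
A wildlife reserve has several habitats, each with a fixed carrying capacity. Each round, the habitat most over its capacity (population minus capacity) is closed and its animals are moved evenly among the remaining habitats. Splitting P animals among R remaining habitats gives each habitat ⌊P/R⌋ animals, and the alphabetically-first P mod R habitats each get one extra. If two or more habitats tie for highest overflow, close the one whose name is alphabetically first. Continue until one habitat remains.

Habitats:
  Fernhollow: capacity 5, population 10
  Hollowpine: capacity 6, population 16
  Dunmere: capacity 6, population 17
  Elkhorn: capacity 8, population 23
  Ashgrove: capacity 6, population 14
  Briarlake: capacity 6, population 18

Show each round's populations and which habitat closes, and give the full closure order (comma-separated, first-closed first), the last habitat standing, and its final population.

Closure order: Elkhorn, Briarlake, Dunmere, Ashgrove, Hollowpine
Last habitat: Fernhollow with 98 animals

Round 1: Ashgrove=14 Briarlake=18 Dunmere=17 Elkhorn=23 Fernhollow=10 Hollowpine=16 → close Elkhorn (overflow 15)
  23÷5 = 4 each, +1 to first 3
Round 2: Ashgrove=19 Briarlake=23 Dunmere=22 Fernhollow=14 Hollowpine=20 → close Briarlake (overflow 17)
  23÷4 = 5 each, +1 to first 3
Round 3: Ashgrove=25 Dunmere=28 Fernhollow=20 Hollowpine=25 → close Dunmere (overflow 22)
  28÷3 = 9 each, +1 to first 1
Round 4: Ashgrove=35 Fernhollow=29 Hollowpine=34 → close Ashgrove (overflow 29)
  35÷2 = 17 each, +1 to first 1
Round 5: Fernhollow=47 Hollowpine=51 → close Hollowpine (overflow 45)
  51÷1 = 51 each, +1 to first 0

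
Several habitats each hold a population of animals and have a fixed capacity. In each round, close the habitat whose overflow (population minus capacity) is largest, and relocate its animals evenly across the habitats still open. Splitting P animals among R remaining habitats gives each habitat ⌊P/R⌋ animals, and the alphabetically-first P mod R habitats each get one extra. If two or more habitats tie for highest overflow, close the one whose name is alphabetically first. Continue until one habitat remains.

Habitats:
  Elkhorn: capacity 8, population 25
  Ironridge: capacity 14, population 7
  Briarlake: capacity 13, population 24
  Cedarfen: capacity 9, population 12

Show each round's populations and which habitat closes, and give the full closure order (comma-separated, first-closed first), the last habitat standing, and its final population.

Closure order: Elkhorn, Briarlake, Cedarfen
Last habitat: Ironridge with 68 animals

Round 1: Briarlake=24 Cedarfen=12 Elkhorn=25 Ironridge=7 → close Elkhorn (overflow 17)
  25÷3 = 8 each, +1 to first 1
Round 2: Briarlake=33 Cedarfen=20 Ironridge=15 → close Briarlake (overflow 20)
  33÷2 = 16 each, +1 to first 1
Round 3: Cedarfen=37 Ironridge=31 → close Cedarfen (overflow 28)
  37÷1 = 37 each, +1 to first 0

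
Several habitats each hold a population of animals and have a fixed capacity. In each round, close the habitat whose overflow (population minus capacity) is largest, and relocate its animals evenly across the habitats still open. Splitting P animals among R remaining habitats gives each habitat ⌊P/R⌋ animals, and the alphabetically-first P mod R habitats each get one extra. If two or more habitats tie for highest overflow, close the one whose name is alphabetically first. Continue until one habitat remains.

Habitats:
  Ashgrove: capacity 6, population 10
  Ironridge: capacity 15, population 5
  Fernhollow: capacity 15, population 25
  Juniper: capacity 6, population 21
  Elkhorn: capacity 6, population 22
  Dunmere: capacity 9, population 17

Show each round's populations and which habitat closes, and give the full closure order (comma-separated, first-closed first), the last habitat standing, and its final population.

Closure order: Elkhorn, Juniper, Fernhollow, Dunmere, Ashgrove
Last habitat: Ironridge with 100 animals

Round 1: Ashgrove=10 Dunmere=17 Elkhorn=22 Fernhollow=25 Ironridge=5 Juniper=21 → close Elkhorn (overflow 16)
  22÷5 = 4 each, +1 to first 2
Round 2: Ashgrove=15 Dunmere=22 Fernhollow=29 Ironridge=9 Juniper=25 → close Juniper (overflow 19)
  25÷4 = 6 each, +1 to first 1
Round 3: Ashgrove=22 Dunmere=28 Fernhollow=35 Ironridge=15 → close Fernhollow (overflow 20)
  35÷3 = 11 each, +1 to first 2
Round 4: Ashgrove=34 Dunmere=40 Ironridge=26 → close Dunmere (overflow 31)
  40÷2 = 20 each, +1 to first 0
Round 5: Ashgrove=54 Ironridge=46 → close Ashgrove (overflow 48)
  54÷1 = 54 each, +1 to first 0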